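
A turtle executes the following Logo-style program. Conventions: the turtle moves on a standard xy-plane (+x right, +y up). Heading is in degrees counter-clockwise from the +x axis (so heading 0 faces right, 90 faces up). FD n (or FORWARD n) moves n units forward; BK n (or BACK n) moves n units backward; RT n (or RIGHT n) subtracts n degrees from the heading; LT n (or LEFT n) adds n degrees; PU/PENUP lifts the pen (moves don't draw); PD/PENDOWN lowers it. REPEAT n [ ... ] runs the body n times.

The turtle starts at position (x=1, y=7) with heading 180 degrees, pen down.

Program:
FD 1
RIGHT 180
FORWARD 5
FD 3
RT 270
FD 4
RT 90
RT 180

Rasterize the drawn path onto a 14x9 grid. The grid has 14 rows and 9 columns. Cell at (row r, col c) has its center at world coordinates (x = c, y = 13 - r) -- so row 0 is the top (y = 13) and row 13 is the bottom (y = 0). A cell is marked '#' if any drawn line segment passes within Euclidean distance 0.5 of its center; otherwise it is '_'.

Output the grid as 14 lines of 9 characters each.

Segment 0: (1,7) -> (0,7)
Segment 1: (0,7) -> (5,7)
Segment 2: (5,7) -> (8,7)
Segment 3: (8,7) -> (8,11)

Answer: _________
_________
________#
________#
________#
________#
#########
_________
_________
_________
_________
_________
_________
_________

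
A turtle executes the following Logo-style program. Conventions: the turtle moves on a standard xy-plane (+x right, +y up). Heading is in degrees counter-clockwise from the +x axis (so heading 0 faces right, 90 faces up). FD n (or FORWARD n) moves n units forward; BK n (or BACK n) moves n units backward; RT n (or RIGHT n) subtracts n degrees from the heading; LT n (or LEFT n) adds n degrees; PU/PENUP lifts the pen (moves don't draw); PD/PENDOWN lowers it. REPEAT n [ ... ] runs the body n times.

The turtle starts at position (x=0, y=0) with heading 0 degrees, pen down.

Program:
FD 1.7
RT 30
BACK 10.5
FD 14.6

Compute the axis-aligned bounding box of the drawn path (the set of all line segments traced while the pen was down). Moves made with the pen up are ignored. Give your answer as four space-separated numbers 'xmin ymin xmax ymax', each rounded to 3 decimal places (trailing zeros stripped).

Answer: -7.393 -2.05 5.251 5.25

Derivation:
Executing turtle program step by step:
Start: pos=(0,0), heading=0, pen down
FD 1.7: (0,0) -> (1.7,0) [heading=0, draw]
RT 30: heading 0 -> 330
BK 10.5: (1.7,0) -> (-7.393,5.25) [heading=330, draw]
FD 14.6: (-7.393,5.25) -> (5.251,-2.05) [heading=330, draw]
Final: pos=(5.251,-2.05), heading=330, 3 segment(s) drawn

Segment endpoints: x in {-7.393, 0, 1.7, 5.251}, y in {-2.05, 0, 5.25}
xmin=-7.393, ymin=-2.05, xmax=5.251, ymax=5.25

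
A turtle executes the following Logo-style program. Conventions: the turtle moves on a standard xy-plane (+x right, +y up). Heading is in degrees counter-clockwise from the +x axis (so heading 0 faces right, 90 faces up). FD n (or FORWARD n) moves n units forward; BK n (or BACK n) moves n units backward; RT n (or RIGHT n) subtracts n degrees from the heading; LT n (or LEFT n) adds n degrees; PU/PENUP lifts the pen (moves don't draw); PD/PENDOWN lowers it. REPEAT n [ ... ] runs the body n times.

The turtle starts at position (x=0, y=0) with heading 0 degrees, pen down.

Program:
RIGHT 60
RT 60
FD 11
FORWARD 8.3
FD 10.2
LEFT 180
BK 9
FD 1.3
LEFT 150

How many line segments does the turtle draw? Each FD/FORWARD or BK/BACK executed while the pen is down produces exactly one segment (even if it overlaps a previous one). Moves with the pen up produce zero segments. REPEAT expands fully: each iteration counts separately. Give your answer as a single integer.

Answer: 5

Derivation:
Executing turtle program step by step:
Start: pos=(0,0), heading=0, pen down
RT 60: heading 0 -> 300
RT 60: heading 300 -> 240
FD 11: (0,0) -> (-5.5,-9.526) [heading=240, draw]
FD 8.3: (-5.5,-9.526) -> (-9.65,-16.714) [heading=240, draw]
FD 10.2: (-9.65,-16.714) -> (-14.75,-25.548) [heading=240, draw]
LT 180: heading 240 -> 60
BK 9: (-14.75,-25.548) -> (-19.25,-33.342) [heading=60, draw]
FD 1.3: (-19.25,-33.342) -> (-18.6,-32.216) [heading=60, draw]
LT 150: heading 60 -> 210
Final: pos=(-18.6,-32.216), heading=210, 5 segment(s) drawn
Segments drawn: 5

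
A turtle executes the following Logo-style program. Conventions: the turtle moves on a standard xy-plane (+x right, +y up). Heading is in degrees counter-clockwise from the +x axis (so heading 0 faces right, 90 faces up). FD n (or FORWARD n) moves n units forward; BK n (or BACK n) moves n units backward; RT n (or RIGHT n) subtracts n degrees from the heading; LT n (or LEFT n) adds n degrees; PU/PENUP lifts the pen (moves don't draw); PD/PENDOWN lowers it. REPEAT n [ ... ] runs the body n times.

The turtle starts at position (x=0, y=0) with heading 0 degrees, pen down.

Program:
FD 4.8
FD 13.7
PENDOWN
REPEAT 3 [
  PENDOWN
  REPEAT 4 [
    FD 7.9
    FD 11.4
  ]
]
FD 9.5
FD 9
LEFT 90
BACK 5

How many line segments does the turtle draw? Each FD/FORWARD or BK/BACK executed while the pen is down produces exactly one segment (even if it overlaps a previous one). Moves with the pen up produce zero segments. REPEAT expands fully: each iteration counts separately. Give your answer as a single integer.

Executing turtle program step by step:
Start: pos=(0,0), heading=0, pen down
FD 4.8: (0,0) -> (4.8,0) [heading=0, draw]
FD 13.7: (4.8,0) -> (18.5,0) [heading=0, draw]
PD: pen down
REPEAT 3 [
  -- iteration 1/3 --
  PD: pen down
  REPEAT 4 [
    -- iteration 1/4 --
    FD 7.9: (18.5,0) -> (26.4,0) [heading=0, draw]
    FD 11.4: (26.4,0) -> (37.8,0) [heading=0, draw]
    -- iteration 2/4 --
    FD 7.9: (37.8,0) -> (45.7,0) [heading=0, draw]
    FD 11.4: (45.7,0) -> (57.1,0) [heading=0, draw]
    -- iteration 3/4 --
    FD 7.9: (57.1,0) -> (65,0) [heading=0, draw]
    FD 11.4: (65,0) -> (76.4,0) [heading=0, draw]
    -- iteration 4/4 --
    FD 7.9: (76.4,0) -> (84.3,0) [heading=0, draw]
    FD 11.4: (84.3,0) -> (95.7,0) [heading=0, draw]
  ]
  -- iteration 2/3 --
  PD: pen down
  REPEAT 4 [
    -- iteration 1/4 --
    FD 7.9: (95.7,0) -> (103.6,0) [heading=0, draw]
    FD 11.4: (103.6,0) -> (115,0) [heading=0, draw]
    -- iteration 2/4 --
    FD 7.9: (115,0) -> (122.9,0) [heading=0, draw]
    FD 11.4: (122.9,0) -> (134.3,0) [heading=0, draw]
    -- iteration 3/4 --
    FD 7.9: (134.3,0) -> (142.2,0) [heading=0, draw]
    FD 11.4: (142.2,0) -> (153.6,0) [heading=0, draw]
    -- iteration 4/4 --
    FD 7.9: (153.6,0) -> (161.5,0) [heading=0, draw]
    FD 11.4: (161.5,0) -> (172.9,0) [heading=0, draw]
  ]
  -- iteration 3/3 --
  PD: pen down
  REPEAT 4 [
    -- iteration 1/4 --
    FD 7.9: (172.9,0) -> (180.8,0) [heading=0, draw]
    FD 11.4: (180.8,0) -> (192.2,0) [heading=0, draw]
    -- iteration 2/4 --
    FD 7.9: (192.2,0) -> (200.1,0) [heading=0, draw]
    FD 11.4: (200.1,0) -> (211.5,0) [heading=0, draw]
    -- iteration 3/4 --
    FD 7.9: (211.5,0) -> (219.4,0) [heading=0, draw]
    FD 11.4: (219.4,0) -> (230.8,0) [heading=0, draw]
    -- iteration 4/4 --
    FD 7.9: (230.8,0) -> (238.7,0) [heading=0, draw]
    FD 11.4: (238.7,0) -> (250.1,0) [heading=0, draw]
  ]
]
FD 9.5: (250.1,0) -> (259.6,0) [heading=0, draw]
FD 9: (259.6,0) -> (268.6,0) [heading=0, draw]
LT 90: heading 0 -> 90
BK 5: (268.6,0) -> (268.6,-5) [heading=90, draw]
Final: pos=(268.6,-5), heading=90, 29 segment(s) drawn
Segments drawn: 29

Answer: 29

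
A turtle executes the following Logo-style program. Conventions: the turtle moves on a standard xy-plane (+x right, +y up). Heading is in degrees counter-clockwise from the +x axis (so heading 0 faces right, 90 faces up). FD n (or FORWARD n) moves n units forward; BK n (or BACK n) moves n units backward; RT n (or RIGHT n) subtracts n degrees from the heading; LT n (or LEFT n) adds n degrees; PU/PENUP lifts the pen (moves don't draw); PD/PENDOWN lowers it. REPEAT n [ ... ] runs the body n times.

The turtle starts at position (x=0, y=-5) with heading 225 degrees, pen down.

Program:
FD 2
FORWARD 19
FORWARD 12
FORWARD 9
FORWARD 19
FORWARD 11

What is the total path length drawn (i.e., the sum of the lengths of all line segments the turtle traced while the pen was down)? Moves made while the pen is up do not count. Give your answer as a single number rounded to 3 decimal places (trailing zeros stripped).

Answer: 72

Derivation:
Executing turtle program step by step:
Start: pos=(0,-5), heading=225, pen down
FD 2: (0,-5) -> (-1.414,-6.414) [heading=225, draw]
FD 19: (-1.414,-6.414) -> (-14.849,-19.849) [heading=225, draw]
FD 12: (-14.849,-19.849) -> (-23.335,-28.335) [heading=225, draw]
FD 9: (-23.335,-28.335) -> (-29.698,-34.698) [heading=225, draw]
FD 19: (-29.698,-34.698) -> (-43.134,-48.134) [heading=225, draw]
FD 11: (-43.134,-48.134) -> (-50.912,-55.912) [heading=225, draw]
Final: pos=(-50.912,-55.912), heading=225, 6 segment(s) drawn

Segment lengths:
  seg 1: (0,-5) -> (-1.414,-6.414), length = 2
  seg 2: (-1.414,-6.414) -> (-14.849,-19.849), length = 19
  seg 3: (-14.849,-19.849) -> (-23.335,-28.335), length = 12
  seg 4: (-23.335,-28.335) -> (-29.698,-34.698), length = 9
  seg 5: (-29.698,-34.698) -> (-43.134,-48.134), length = 19
  seg 6: (-43.134,-48.134) -> (-50.912,-55.912), length = 11
Total = 72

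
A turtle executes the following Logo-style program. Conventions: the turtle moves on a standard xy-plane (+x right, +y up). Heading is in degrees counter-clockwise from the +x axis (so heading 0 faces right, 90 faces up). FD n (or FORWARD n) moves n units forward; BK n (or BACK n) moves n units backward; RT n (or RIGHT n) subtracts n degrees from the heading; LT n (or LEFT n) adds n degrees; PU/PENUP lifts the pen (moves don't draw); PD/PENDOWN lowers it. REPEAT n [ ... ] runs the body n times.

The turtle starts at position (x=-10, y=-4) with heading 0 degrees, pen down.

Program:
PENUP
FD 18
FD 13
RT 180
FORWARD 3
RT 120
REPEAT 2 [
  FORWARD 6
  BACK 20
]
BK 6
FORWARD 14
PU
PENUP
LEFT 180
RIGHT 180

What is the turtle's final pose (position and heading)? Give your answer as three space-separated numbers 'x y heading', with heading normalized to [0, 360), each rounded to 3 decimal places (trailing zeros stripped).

Executing turtle program step by step:
Start: pos=(-10,-4), heading=0, pen down
PU: pen up
FD 18: (-10,-4) -> (8,-4) [heading=0, move]
FD 13: (8,-4) -> (21,-4) [heading=0, move]
RT 180: heading 0 -> 180
FD 3: (21,-4) -> (18,-4) [heading=180, move]
RT 120: heading 180 -> 60
REPEAT 2 [
  -- iteration 1/2 --
  FD 6: (18,-4) -> (21,1.196) [heading=60, move]
  BK 20: (21,1.196) -> (11,-16.124) [heading=60, move]
  -- iteration 2/2 --
  FD 6: (11,-16.124) -> (14,-10.928) [heading=60, move]
  BK 20: (14,-10.928) -> (4,-28.249) [heading=60, move]
]
BK 6: (4,-28.249) -> (1,-33.445) [heading=60, move]
FD 14: (1,-33.445) -> (8,-21.321) [heading=60, move]
PU: pen up
PU: pen up
LT 180: heading 60 -> 240
RT 180: heading 240 -> 60
Final: pos=(8,-21.321), heading=60, 0 segment(s) drawn

Answer: 8 -21.321 60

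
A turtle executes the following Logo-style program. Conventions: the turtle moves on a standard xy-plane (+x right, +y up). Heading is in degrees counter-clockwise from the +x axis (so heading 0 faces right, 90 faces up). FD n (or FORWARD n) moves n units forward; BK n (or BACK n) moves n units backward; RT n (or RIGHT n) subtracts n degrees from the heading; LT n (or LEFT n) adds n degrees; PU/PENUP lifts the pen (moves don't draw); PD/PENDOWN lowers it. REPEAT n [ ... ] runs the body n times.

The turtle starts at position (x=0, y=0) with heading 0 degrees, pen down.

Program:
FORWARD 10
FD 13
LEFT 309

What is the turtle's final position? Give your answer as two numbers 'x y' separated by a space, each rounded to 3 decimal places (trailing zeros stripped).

Executing turtle program step by step:
Start: pos=(0,0), heading=0, pen down
FD 10: (0,0) -> (10,0) [heading=0, draw]
FD 13: (10,0) -> (23,0) [heading=0, draw]
LT 309: heading 0 -> 309
Final: pos=(23,0), heading=309, 2 segment(s) drawn

Answer: 23 0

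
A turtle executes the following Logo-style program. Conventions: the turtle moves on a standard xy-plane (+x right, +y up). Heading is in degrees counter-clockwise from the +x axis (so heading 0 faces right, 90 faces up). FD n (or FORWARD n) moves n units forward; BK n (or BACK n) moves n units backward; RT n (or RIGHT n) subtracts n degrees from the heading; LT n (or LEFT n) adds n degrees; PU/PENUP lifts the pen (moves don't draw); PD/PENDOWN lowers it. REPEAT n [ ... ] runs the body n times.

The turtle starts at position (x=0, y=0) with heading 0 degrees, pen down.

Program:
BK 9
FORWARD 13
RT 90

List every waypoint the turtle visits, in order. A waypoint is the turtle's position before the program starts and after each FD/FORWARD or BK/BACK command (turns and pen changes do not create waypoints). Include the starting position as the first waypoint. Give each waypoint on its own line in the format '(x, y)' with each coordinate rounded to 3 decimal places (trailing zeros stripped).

Answer: (0, 0)
(-9, 0)
(4, 0)

Derivation:
Executing turtle program step by step:
Start: pos=(0,0), heading=0, pen down
BK 9: (0,0) -> (-9,0) [heading=0, draw]
FD 13: (-9,0) -> (4,0) [heading=0, draw]
RT 90: heading 0 -> 270
Final: pos=(4,0), heading=270, 2 segment(s) drawn
Waypoints (3 total):
(0, 0)
(-9, 0)
(4, 0)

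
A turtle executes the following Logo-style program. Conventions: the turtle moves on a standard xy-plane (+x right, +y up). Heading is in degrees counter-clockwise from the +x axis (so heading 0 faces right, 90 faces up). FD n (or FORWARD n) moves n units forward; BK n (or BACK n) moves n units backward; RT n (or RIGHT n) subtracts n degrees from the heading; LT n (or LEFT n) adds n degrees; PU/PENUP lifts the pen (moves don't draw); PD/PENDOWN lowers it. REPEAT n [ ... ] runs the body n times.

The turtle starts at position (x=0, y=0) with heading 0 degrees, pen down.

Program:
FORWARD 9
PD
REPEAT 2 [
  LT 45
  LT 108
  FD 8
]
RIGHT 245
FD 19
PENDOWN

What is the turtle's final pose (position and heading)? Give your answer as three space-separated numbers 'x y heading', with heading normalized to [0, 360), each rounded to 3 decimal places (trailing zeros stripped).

Answer: 15.786 13.778 61

Derivation:
Executing turtle program step by step:
Start: pos=(0,0), heading=0, pen down
FD 9: (0,0) -> (9,0) [heading=0, draw]
PD: pen down
REPEAT 2 [
  -- iteration 1/2 --
  LT 45: heading 0 -> 45
  LT 108: heading 45 -> 153
  FD 8: (9,0) -> (1.872,3.632) [heading=153, draw]
  -- iteration 2/2 --
  LT 45: heading 153 -> 198
  LT 108: heading 198 -> 306
  FD 8: (1.872,3.632) -> (6.574,-2.84) [heading=306, draw]
]
RT 245: heading 306 -> 61
FD 19: (6.574,-2.84) -> (15.786,13.778) [heading=61, draw]
PD: pen down
Final: pos=(15.786,13.778), heading=61, 4 segment(s) drawn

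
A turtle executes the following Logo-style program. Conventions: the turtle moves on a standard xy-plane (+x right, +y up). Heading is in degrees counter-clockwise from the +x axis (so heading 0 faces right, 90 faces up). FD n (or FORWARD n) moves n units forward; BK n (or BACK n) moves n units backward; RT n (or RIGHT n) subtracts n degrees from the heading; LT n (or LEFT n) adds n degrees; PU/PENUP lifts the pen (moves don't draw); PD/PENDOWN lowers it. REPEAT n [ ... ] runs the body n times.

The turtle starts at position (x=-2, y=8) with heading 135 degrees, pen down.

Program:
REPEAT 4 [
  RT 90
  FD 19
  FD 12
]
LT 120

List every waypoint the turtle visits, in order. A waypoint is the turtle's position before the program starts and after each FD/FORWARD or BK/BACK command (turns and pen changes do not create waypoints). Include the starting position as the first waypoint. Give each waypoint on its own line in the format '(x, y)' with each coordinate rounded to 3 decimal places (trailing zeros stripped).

Answer: (-2, 8)
(11.435, 21.435)
(19.92, 29.92)
(33.355, 16.485)
(41.841, 8)
(28.406, -5.435)
(19.92, -13.92)
(6.485, -0.485)
(-2, 8)

Derivation:
Executing turtle program step by step:
Start: pos=(-2,8), heading=135, pen down
REPEAT 4 [
  -- iteration 1/4 --
  RT 90: heading 135 -> 45
  FD 19: (-2,8) -> (11.435,21.435) [heading=45, draw]
  FD 12: (11.435,21.435) -> (19.92,29.92) [heading=45, draw]
  -- iteration 2/4 --
  RT 90: heading 45 -> 315
  FD 19: (19.92,29.92) -> (33.355,16.485) [heading=315, draw]
  FD 12: (33.355,16.485) -> (41.841,8) [heading=315, draw]
  -- iteration 3/4 --
  RT 90: heading 315 -> 225
  FD 19: (41.841,8) -> (28.406,-5.435) [heading=225, draw]
  FD 12: (28.406,-5.435) -> (19.92,-13.92) [heading=225, draw]
  -- iteration 4/4 --
  RT 90: heading 225 -> 135
  FD 19: (19.92,-13.92) -> (6.485,-0.485) [heading=135, draw]
  FD 12: (6.485,-0.485) -> (-2,8) [heading=135, draw]
]
LT 120: heading 135 -> 255
Final: pos=(-2,8), heading=255, 8 segment(s) drawn
Waypoints (9 total):
(-2, 8)
(11.435, 21.435)
(19.92, 29.92)
(33.355, 16.485)
(41.841, 8)
(28.406, -5.435)
(19.92, -13.92)
(6.485, -0.485)
(-2, 8)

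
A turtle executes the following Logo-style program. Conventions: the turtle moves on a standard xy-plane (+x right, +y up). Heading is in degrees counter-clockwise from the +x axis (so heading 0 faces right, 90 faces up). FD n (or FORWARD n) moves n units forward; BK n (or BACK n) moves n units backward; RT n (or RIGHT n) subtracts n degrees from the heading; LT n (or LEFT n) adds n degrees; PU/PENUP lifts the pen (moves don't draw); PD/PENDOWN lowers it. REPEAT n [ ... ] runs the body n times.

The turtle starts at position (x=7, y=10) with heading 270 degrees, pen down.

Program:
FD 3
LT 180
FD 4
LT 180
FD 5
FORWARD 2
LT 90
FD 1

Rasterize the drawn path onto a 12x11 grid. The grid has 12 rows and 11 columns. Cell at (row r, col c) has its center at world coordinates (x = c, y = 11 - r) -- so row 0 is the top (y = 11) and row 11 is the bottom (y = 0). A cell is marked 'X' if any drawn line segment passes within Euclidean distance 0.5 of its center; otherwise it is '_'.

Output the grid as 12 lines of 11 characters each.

Answer: _______X___
_______X___
_______X___
_______X___
_______X___
_______X___
_______X___
_______XX__
___________
___________
___________
___________

Derivation:
Segment 0: (7,10) -> (7,7)
Segment 1: (7,7) -> (7,11)
Segment 2: (7,11) -> (7,6)
Segment 3: (7,6) -> (7,4)
Segment 4: (7,4) -> (8,4)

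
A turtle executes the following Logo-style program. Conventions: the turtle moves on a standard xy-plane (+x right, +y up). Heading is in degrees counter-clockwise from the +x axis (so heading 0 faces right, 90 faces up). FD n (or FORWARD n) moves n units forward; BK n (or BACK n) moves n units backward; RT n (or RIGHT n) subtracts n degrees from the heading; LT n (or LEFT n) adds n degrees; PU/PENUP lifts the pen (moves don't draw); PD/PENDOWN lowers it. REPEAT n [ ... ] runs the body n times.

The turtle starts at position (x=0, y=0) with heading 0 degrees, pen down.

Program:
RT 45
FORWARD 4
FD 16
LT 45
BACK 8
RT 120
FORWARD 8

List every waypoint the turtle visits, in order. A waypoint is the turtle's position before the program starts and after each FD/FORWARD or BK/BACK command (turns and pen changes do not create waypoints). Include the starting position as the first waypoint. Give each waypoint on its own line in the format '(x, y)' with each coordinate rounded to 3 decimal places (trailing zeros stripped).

Answer: (0, 0)
(2.828, -2.828)
(14.142, -14.142)
(6.142, -14.142)
(2.142, -21.07)

Derivation:
Executing turtle program step by step:
Start: pos=(0,0), heading=0, pen down
RT 45: heading 0 -> 315
FD 4: (0,0) -> (2.828,-2.828) [heading=315, draw]
FD 16: (2.828,-2.828) -> (14.142,-14.142) [heading=315, draw]
LT 45: heading 315 -> 0
BK 8: (14.142,-14.142) -> (6.142,-14.142) [heading=0, draw]
RT 120: heading 0 -> 240
FD 8: (6.142,-14.142) -> (2.142,-21.07) [heading=240, draw]
Final: pos=(2.142,-21.07), heading=240, 4 segment(s) drawn
Waypoints (5 total):
(0, 0)
(2.828, -2.828)
(14.142, -14.142)
(6.142, -14.142)
(2.142, -21.07)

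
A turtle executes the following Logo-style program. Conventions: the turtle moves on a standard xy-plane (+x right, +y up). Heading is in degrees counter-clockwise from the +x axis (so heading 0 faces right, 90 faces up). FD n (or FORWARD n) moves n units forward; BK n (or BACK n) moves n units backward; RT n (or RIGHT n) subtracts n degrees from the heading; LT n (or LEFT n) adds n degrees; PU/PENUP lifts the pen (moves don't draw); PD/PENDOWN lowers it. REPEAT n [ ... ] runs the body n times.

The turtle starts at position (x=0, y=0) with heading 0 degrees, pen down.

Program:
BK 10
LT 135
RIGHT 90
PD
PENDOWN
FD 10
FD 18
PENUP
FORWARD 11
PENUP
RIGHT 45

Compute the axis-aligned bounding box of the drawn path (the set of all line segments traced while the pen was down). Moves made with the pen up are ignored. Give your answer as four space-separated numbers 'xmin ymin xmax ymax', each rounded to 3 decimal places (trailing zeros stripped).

Executing turtle program step by step:
Start: pos=(0,0), heading=0, pen down
BK 10: (0,0) -> (-10,0) [heading=0, draw]
LT 135: heading 0 -> 135
RT 90: heading 135 -> 45
PD: pen down
PD: pen down
FD 10: (-10,0) -> (-2.929,7.071) [heading=45, draw]
FD 18: (-2.929,7.071) -> (9.799,19.799) [heading=45, draw]
PU: pen up
FD 11: (9.799,19.799) -> (17.577,27.577) [heading=45, move]
PU: pen up
RT 45: heading 45 -> 0
Final: pos=(17.577,27.577), heading=0, 3 segment(s) drawn

Segment endpoints: x in {-10, -2.929, 0, 9.799}, y in {0, 7.071, 19.799}
xmin=-10, ymin=0, xmax=9.799, ymax=19.799

Answer: -10 0 9.799 19.799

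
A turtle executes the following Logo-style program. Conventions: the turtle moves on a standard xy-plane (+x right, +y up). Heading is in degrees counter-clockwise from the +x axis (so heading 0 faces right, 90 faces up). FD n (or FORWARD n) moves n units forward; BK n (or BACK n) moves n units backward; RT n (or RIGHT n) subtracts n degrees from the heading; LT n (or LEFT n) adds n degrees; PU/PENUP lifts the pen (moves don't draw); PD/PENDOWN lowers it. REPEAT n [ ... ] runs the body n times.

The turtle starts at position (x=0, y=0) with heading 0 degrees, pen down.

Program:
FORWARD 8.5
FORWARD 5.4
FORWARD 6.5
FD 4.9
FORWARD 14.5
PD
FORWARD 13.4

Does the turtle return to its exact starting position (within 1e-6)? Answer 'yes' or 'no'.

Answer: no

Derivation:
Executing turtle program step by step:
Start: pos=(0,0), heading=0, pen down
FD 8.5: (0,0) -> (8.5,0) [heading=0, draw]
FD 5.4: (8.5,0) -> (13.9,0) [heading=0, draw]
FD 6.5: (13.9,0) -> (20.4,0) [heading=0, draw]
FD 4.9: (20.4,0) -> (25.3,0) [heading=0, draw]
FD 14.5: (25.3,0) -> (39.8,0) [heading=0, draw]
PD: pen down
FD 13.4: (39.8,0) -> (53.2,0) [heading=0, draw]
Final: pos=(53.2,0), heading=0, 6 segment(s) drawn

Start position: (0, 0)
Final position: (53.2, 0)
Distance = 53.2; >= 1e-6 -> NOT closed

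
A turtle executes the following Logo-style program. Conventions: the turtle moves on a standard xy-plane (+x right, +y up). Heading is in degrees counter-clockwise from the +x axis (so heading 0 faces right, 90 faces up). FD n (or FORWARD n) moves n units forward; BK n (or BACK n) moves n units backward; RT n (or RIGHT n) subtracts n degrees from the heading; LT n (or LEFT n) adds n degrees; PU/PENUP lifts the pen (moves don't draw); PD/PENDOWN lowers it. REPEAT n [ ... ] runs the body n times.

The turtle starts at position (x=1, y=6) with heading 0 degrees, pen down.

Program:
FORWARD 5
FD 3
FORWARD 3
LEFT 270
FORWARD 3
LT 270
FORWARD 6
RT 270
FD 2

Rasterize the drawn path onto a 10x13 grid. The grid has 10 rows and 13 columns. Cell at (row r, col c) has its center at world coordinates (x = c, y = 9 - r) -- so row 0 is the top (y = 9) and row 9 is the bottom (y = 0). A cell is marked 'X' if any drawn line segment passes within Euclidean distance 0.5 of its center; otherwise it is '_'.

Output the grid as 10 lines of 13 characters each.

Segment 0: (1,6) -> (6,6)
Segment 1: (6,6) -> (9,6)
Segment 2: (9,6) -> (12,6)
Segment 3: (12,6) -> (12,3)
Segment 4: (12,3) -> (6,3)
Segment 5: (6,3) -> (6,1)

Answer: _____________
_____________
_____________
_XXXXXXXXXXXX
____________X
____________X
______XXXXXXX
______X______
______X______
_____________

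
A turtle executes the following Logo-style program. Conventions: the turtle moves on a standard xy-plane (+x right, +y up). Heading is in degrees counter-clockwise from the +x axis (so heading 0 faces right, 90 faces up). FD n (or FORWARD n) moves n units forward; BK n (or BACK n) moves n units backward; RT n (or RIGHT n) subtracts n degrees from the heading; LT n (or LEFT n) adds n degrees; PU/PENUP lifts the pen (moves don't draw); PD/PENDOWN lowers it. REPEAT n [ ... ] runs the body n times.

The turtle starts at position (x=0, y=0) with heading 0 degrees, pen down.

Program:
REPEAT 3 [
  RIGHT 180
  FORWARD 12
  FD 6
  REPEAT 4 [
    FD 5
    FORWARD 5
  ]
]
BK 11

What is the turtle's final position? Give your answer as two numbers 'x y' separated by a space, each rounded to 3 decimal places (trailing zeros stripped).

Executing turtle program step by step:
Start: pos=(0,0), heading=0, pen down
REPEAT 3 [
  -- iteration 1/3 --
  RT 180: heading 0 -> 180
  FD 12: (0,0) -> (-12,0) [heading=180, draw]
  FD 6: (-12,0) -> (-18,0) [heading=180, draw]
  REPEAT 4 [
    -- iteration 1/4 --
    FD 5: (-18,0) -> (-23,0) [heading=180, draw]
    FD 5: (-23,0) -> (-28,0) [heading=180, draw]
    -- iteration 2/4 --
    FD 5: (-28,0) -> (-33,0) [heading=180, draw]
    FD 5: (-33,0) -> (-38,0) [heading=180, draw]
    -- iteration 3/4 --
    FD 5: (-38,0) -> (-43,0) [heading=180, draw]
    FD 5: (-43,0) -> (-48,0) [heading=180, draw]
    -- iteration 4/4 --
    FD 5: (-48,0) -> (-53,0) [heading=180, draw]
    FD 5: (-53,0) -> (-58,0) [heading=180, draw]
  ]
  -- iteration 2/3 --
  RT 180: heading 180 -> 0
  FD 12: (-58,0) -> (-46,0) [heading=0, draw]
  FD 6: (-46,0) -> (-40,0) [heading=0, draw]
  REPEAT 4 [
    -- iteration 1/4 --
    FD 5: (-40,0) -> (-35,0) [heading=0, draw]
    FD 5: (-35,0) -> (-30,0) [heading=0, draw]
    -- iteration 2/4 --
    FD 5: (-30,0) -> (-25,0) [heading=0, draw]
    FD 5: (-25,0) -> (-20,0) [heading=0, draw]
    -- iteration 3/4 --
    FD 5: (-20,0) -> (-15,0) [heading=0, draw]
    FD 5: (-15,0) -> (-10,0) [heading=0, draw]
    -- iteration 4/4 --
    FD 5: (-10,0) -> (-5,0) [heading=0, draw]
    FD 5: (-5,0) -> (0,0) [heading=0, draw]
  ]
  -- iteration 3/3 --
  RT 180: heading 0 -> 180
  FD 12: (0,0) -> (-12,0) [heading=180, draw]
  FD 6: (-12,0) -> (-18,0) [heading=180, draw]
  REPEAT 4 [
    -- iteration 1/4 --
    FD 5: (-18,0) -> (-23,0) [heading=180, draw]
    FD 5: (-23,0) -> (-28,0) [heading=180, draw]
    -- iteration 2/4 --
    FD 5: (-28,0) -> (-33,0) [heading=180, draw]
    FD 5: (-33,0) -> (-38,0) [heading=180, draw]
    -- iteration 3/4 --
    FD 5: (-38,0) -> (-43,0) [heading=180, draw]
    FD 5: (-43,0) -> (-48,0) [heading=180, draw]
    -- iteration 4/4 --
    FD 5: (-48,0) -> (-53,0) [heading=180, draw]
    FD 5: (-53,0) -> (-58,0) [heading=180, draw]
  ]
]
BK 11: (-58,0) -> (-47,0) [heading=180, draw]
Final: pos=(-47,0), heading=180, 31 segment(s) drawn

Answer: -47 0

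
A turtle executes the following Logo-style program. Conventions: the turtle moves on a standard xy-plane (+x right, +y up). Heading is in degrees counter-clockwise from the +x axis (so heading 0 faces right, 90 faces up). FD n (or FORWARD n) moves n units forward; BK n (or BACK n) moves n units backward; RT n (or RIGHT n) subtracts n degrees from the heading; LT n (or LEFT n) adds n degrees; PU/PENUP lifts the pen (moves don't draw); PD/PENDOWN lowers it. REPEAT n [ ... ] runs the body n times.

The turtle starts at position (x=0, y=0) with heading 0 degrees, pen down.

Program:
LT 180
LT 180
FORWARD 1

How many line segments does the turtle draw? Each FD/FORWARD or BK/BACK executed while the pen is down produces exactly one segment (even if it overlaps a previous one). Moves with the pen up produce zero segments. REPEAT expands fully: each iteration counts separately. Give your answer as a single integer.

Executing turtle program step by step:
Start: pos=(0,0), heading=0, pen down
LT 180: heading 0 -> 180
LT 180: heading 180 -> 0
FD 1: (0,0) -> (1,0) [heading=0, draw]
Final: pos=(1,0), heading=0, 1 segment(s) drawn
Segments drawn: 1

Answer: 1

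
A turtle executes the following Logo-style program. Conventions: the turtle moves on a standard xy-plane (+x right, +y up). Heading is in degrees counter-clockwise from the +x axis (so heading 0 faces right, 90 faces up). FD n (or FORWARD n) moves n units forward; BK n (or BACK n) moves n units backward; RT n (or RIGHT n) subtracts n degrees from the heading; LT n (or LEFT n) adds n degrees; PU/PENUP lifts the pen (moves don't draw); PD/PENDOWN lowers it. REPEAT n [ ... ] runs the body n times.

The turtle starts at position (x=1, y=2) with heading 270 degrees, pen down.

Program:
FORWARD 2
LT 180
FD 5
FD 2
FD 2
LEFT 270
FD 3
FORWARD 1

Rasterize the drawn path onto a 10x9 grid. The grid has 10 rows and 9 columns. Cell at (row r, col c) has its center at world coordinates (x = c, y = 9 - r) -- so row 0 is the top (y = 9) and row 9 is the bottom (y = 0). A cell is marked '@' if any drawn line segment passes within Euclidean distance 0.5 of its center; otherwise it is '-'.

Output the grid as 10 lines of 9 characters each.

Segment 0: (1,2) -> (1,0)
Segment 1: (1,0) -> (1,5)
Segment 2: (1,5) -> (1,7)
Segment 3: (1,7) -> (1,9)
Segment 4: (1,9) -> (4,9)
Segment 5: (4,9) -> (5,9)

Answer: -@@@@@---
-@-------
-@-------
-@-------
-@-------
-@-------
-@-------
-@-------
-@-------
-@-------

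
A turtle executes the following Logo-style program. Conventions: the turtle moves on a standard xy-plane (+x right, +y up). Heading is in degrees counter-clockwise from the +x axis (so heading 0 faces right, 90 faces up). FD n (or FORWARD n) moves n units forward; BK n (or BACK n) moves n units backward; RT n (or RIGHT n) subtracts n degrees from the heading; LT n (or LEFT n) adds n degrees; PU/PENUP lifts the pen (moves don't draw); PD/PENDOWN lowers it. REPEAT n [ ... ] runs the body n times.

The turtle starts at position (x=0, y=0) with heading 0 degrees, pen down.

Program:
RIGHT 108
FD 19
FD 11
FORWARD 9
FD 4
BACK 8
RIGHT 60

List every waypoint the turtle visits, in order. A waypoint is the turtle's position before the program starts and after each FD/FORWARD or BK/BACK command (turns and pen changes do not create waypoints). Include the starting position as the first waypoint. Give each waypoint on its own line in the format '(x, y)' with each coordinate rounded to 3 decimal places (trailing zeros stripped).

Answer: (0, 0)
(-5.871, -18.07)
(-9.271, -28.532)
(-12.052, -37.091)
(-13.288, -40.895)
(-10.816, -33.287)

Derivation:
Executing turtle program step by step:
Start: pos=(0,0), heading=0, pen down
RT 108: heading 0 -> 252
FD 19: (0,0) -> (-5.871,-18.07) [heading=252, draw]
FD 11: (-5.871,-18.07) -> (-9.271,-28.532) [heading=252, draw]
FD 9: (-9.271,-28.532) -> (-12.052,-37.091) [heading=252, draw]
FD 4: (-12.052,-37.091) -> (-13.288,-40.895) [heading=252, draw]
BK 8: (-13.288,-40.895) -> (-10.816,-33.287) [heading=252, draw]
RT 60: heading 252 -> 192
Final: pos=(-10.816,-33.287), heading=192, 5 segment(s) drawn
Waypoints (6 total):
(0, 0)
(-5.871, -18.07)
(-9.271, -28.532)
(-12.052, -37.091)
(-13.288, -40.895)
(-10.816, -33.287)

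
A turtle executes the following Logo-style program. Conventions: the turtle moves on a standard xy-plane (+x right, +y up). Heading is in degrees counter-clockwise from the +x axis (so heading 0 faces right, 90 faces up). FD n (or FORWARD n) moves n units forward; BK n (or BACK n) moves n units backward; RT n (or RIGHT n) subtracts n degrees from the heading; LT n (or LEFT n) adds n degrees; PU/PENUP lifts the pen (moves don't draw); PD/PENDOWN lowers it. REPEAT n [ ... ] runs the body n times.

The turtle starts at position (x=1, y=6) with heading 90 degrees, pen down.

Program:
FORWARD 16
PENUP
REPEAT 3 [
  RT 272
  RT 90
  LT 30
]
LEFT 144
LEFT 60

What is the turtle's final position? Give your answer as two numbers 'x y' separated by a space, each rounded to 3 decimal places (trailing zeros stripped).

Executing turtle program step by step:
Start: pos=(1,6), heading=90, pen down
FD 16: (1,6) -> (1,22) [heading=90, draw]
PU: pen up
REPEAT 3 [
  -- iteration 1/3 --
  RT 272: heading 90 -> 178
  RT 90: heading 178 -> 88
  LT 30: heading 88 -> 118
  -- iteration 2/3 --
  RT 272: heading 118 -> 206
  RT 90: heading 206 -> 116
  LT 30: heading 116 -> 146
  -- iteration 3/3 --
  RT 272: heading 146 -> 234
  RT 90: heading 234 -> 144
  LT 30: heading 144 -> 174
]
LT 144: heading 174 -> 318
LT 60: heading 318 -> 18
Final: pos=(1,22), heading=18, 1 segment(s) drawn

Answer: 1 22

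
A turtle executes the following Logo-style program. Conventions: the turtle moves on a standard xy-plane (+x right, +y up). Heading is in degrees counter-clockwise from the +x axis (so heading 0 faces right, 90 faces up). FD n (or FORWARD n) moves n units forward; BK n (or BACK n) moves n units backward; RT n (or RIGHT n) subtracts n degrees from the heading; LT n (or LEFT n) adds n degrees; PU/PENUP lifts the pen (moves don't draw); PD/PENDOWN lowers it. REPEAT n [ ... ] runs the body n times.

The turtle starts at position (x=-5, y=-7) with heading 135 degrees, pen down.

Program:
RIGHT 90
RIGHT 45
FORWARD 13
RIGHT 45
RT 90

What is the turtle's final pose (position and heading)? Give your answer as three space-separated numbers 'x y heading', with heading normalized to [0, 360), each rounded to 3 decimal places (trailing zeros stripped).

Answer: 8 -7 225

Derivation:
Executing turtle program step by step:
Start: pos=(-5,-7), heading=135, pen down
RT 90: heading 135 -> 45
RT 45: heading 45 -> 0
FD 13: (-5,-7) -> (8,-7) [heading=0, draw]
RT 45: heading 0 -> 315
RT 90: heading 315 -> 225
Final: pos=(8,-7), heading=225, 1 segment(s) drawn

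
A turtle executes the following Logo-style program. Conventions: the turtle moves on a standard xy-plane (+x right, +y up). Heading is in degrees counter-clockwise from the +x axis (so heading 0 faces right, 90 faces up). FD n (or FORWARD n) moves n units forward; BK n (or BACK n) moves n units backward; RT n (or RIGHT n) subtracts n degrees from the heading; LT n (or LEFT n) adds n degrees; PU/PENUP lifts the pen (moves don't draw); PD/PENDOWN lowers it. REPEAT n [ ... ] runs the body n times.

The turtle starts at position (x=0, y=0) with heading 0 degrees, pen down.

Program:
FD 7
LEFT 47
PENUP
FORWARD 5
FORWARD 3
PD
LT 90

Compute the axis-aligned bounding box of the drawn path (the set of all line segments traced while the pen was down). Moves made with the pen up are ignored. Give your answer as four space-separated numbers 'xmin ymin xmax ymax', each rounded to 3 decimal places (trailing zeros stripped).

Answer: 0 0 7 0

Derivation:
Executing turtle program step by step:
Start: pos=(0,0), heading=0, pen down
FD 7: (0,0) -> (7,0) [heading=0, draw]
LT 47: heading 0 -> 47
PU: pen up
FD 5: (7,0) -> (10.41,3.657) [heading=47, move]
FD 3: (10.41,3.657) -> (12.456,5.851) [heading=47, move]
PD: pen down
LT 90: heading 47 -> 137
Final: pos=(12.456,5.851), heading=137, 1 segment(s) drawn

Segment endpoints: x in {0, 7}, y in {0}
xmin=0, ymin=0, xmax=7, ymax=0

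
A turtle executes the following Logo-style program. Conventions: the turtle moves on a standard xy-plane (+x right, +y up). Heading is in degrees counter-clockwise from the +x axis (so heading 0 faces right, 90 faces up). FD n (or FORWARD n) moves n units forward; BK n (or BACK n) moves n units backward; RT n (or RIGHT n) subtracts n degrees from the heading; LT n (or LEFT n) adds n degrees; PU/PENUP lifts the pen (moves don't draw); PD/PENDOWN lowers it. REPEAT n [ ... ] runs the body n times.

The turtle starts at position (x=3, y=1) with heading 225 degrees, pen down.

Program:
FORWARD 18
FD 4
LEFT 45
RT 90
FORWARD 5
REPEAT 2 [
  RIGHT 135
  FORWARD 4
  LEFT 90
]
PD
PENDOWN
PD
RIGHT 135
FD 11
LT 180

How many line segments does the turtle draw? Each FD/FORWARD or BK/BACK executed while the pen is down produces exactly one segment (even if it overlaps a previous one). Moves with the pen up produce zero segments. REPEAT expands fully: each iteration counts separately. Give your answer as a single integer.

Executing turtle program step by step:
Start: pos=(3,1), heading=225, pen down
FD 18: (3,1) -> (-9.728,-11.728) [heading=225, draw]
FD 4: (-9.728,-11.728) -> (-12.556,-14.556) [heading=225, draw]
LT 45: heading 225 -> 270
RT 90: heading 270 -> 180
FD 5: (-12.556,-14.556) -> (-17.556,-14.556) [heading=180, draw]
REPEAT 2 [
  -- iteration 1/2 --
  RT 135: heading 180 -> 45
  FD 4: (-17.556,-14.556) -> (-14.728,-11.728) [heading=45, draw]
  LT 90: heading 45 -> 135
  -- iteration 2/2 --
  RT 135: heading 135 -> 0
  FD 4: (-14.728,-11.728) -> (-10.728,-11.728) [heading=0, draw]
  LT 90: heading 0 -> 90
]
PD: pen down
PD: pen down
PD: pen down
RT 135: heading 90 -> 315
FD 11: (-10.728,-11.728) -> (-2.95,-19.506) [heading=315, draw]
LT 180: heading 315 -> 135
Final: pos=(-2.95,-19.506), heading=135, 6 segment(s) drawn
Segments drawn: 6

Answer: 6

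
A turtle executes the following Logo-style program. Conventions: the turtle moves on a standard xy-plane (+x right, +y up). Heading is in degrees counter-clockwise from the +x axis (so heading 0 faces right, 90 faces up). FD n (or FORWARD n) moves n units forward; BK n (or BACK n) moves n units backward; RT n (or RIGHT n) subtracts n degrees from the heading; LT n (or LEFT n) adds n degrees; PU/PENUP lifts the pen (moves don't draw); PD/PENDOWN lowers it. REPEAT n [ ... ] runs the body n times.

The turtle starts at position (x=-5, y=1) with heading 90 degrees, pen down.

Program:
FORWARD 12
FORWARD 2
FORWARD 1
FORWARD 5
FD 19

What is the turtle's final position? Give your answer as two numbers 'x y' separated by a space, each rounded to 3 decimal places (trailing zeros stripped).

Answer: -5 40

Derivation:
Executing turtle program step by step:
Start: pos=(-5,1), heading=90, pen down
FD 12: (-5,1) -> (-5,13) [heading=90, draw]
FD 2: (-5,13) -> (-5,15) [heading=90, draw]
FD 1: (-5,15) -> (-5,16) [heading=90, draw]
FD 5: (-5,16) -> (-5,21) [heading=90, draw]
FD 19: (-5,21) -> (-5,40) [heading=90, draw]
Final: pos=(-5,40), heading=90, 5 segment(s) drawn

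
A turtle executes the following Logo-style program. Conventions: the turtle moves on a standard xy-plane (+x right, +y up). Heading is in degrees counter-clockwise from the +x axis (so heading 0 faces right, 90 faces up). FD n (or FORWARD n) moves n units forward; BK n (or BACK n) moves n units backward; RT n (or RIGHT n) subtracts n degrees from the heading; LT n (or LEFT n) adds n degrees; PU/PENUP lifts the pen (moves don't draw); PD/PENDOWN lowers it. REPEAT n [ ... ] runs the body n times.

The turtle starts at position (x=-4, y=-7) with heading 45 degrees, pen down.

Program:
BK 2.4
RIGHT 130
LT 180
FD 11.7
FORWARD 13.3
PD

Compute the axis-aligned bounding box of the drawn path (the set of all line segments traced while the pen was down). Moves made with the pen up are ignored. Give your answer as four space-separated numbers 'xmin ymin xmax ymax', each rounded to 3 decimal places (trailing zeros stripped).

Executing turtle program step by step:
Start: pos=(-4,-7), heading=45, pen down
BK 2.4: (-4,-7) -> (-5.697,-8.697) [heading=45, draw]
RT 130: heading 45 -> 275
LT 180: heading 275 -> 95
FD 11.7: (-5.697,-8.697) -> (-6.717,2.958) [heading=95, draw]
FD 13.3: (-6.717,2.958) -> (-7.876,16.208) [heading=95, draw]
PD: pen down
Final: pos=(-7.876,16.208), heading=95, 3 segment(s) drawn

Segment endpoints: x in {-7.876, -6.717, -5.697, -4}, y in {-8.697, -7, 2.958, 16.208}
xmin=-7.876, ymin=-8.697, xmax=-4, ymax=16.208

Answer: -7.876 -8.697 -4 16.208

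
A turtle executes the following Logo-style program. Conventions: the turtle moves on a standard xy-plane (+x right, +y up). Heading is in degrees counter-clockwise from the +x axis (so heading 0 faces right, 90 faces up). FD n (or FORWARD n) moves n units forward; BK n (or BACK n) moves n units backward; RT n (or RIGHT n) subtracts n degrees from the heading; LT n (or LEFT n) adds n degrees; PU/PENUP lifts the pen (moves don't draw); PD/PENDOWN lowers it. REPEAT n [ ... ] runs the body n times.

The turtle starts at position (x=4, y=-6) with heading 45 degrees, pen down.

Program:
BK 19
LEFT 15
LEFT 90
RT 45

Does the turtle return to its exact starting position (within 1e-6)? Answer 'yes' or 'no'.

Executing turtle program step by step:
Start: pos=(4,-6), heading=45, pen down
BK 19: (4,-6) -> (-9.435,-19.435) [heading=45, draw]
LT 15: heading 45 -> 60
LT 90: heading 60 -> 150
RT 45: heading 150 -> 105
Final: pos=(-9.435,-19.435), heading=105, 1 segment(s) drawn

Start position: (4, -6)
Final position: (-9.435, -19.435)
Distance = 19; >= 1e-6 -> NOT closed

Answer: no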